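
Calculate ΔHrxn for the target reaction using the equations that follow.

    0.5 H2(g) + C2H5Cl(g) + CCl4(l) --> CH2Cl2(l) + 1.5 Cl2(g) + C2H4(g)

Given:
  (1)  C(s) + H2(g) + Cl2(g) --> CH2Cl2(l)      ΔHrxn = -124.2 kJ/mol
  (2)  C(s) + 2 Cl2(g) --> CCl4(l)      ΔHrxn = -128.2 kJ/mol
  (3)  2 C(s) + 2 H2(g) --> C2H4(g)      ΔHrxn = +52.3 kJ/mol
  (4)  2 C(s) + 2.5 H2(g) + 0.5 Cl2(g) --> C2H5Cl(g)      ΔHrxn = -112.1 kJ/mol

(1) as written (CH2Cl2(l) already on the product side): -124.2 kJ/mol
(2) reversed (reverse to put CCl4(l) on the reactant side): +128.2 kJ/mol
(3) as written (C2H4(g) already on the product side): +52.3 kJ/mol
(4) reversed (reverse to put C2H5Cl(g) on the reactant side): +112.1 kJ/mol
Combining the equations, ΔHrxn = (-124.2) + (+128.2) + (+52.3) + (+112.1) = 168.4 kJ/mol

ΔHrxn = 168.4 kJ/mol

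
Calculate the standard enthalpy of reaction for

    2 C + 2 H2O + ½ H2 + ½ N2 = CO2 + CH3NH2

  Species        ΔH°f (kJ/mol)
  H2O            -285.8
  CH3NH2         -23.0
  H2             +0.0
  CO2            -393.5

ΔH°rxn = Σ nΔHf°(products) − Σ nΔHf°(reactants).
Products: 1·(-393.5) + 1·(-23.0) = -416.5
Reactants: 2·(+0.0) + 2·(-285.8) + 1/2·(+0.0) + 1/2·(+0.0) = -571.6
ΔH° = (-416.5) − (-571.6) = 155.1 kJ/mol

ΔH° = 155.1 kJ/mol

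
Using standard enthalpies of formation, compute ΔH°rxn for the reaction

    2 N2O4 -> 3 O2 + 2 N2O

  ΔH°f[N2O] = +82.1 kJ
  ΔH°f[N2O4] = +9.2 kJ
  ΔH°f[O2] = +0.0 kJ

ΔH°rxn = 145.8 kJ

Products: 3·(+0.0) + 2·(+82.1) = +164.2
Reactants: 2·(+9.2) = +18.4
ΔH°rxn = (+164.2) − (+18.4) = 145.8 kJ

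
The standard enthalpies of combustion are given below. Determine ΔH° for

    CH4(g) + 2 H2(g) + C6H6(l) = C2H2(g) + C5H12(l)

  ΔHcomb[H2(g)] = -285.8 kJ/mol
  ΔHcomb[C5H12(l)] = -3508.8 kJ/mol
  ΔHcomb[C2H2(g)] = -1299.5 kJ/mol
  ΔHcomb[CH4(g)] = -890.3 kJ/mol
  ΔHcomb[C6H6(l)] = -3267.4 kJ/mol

ΔH° = 79.0 kJ/mol

With combustion enthalpies, reactants minus products:
= [1·(-890.3) + 2·(-285.8) + 1·(-3267.4)] − [1·(-1299.5) + 1·(-3508.8)]
= 79.0 kJ/mol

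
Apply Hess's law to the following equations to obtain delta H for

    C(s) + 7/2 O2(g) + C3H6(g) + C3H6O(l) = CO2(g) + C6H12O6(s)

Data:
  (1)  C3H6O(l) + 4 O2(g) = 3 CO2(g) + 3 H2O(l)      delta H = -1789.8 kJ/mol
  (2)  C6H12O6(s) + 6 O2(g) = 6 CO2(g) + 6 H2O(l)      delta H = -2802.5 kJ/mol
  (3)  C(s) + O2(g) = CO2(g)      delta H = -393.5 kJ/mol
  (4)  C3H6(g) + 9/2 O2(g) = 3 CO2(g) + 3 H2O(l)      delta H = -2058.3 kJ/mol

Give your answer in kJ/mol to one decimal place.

(1) as written: -1789.8 kJ/mol
(2) reversed: +2802.5 kJ/mol
(3) as written: -393.5 kJ/mol
(4) as written: -2058.3 kJ/mol
delta H = (-1789.8) + (+2802.5) + (-393.5) + (-2058.3) = -1439.1 kJ/mol

delta H = -1439.1 kJ/mol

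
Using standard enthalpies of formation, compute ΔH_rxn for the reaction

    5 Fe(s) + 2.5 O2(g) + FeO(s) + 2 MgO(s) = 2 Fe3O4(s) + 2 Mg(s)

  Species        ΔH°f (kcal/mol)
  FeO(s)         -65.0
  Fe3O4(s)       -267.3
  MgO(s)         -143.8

Products: 2·(-267.3) + 2·(+0.0) = -534.6
Reactants: 5·(+0.0) + 5/2·(+0.0) + 1·(-65.0) + 2·(-143.8) = -352.6
ΔH_rxn = (-534.6) − (-352.6) = -182.0 kcal/mol

ΔH_rxn = -182.0 kcal/mol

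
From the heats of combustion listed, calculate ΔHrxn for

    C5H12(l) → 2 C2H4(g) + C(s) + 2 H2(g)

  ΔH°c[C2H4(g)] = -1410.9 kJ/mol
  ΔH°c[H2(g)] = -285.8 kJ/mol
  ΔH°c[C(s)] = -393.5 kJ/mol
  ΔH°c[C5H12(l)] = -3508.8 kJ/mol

ΔHrxn = 278.1 kJ/mol

Using ΔH = Σ nΔHc°(reactants) − Σ nΔHc°(products):
= [1·(-3508.8)] − [2·(-1410.9) + 1·(-393.5) + 2·(-285.8)]
= 278.1 kJ/mol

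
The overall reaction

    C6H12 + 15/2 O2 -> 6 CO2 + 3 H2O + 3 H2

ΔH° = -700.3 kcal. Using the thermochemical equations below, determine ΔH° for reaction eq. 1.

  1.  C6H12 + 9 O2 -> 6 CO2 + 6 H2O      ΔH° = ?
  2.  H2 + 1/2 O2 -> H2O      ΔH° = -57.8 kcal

eq. 1 as written (C6H12 already on the reactant side): contributes x
eq. 2 reversed and × 3 (H2 must end up as a product; ×3 to match 3 H2 in the target): (-3)·(-57.8) = +173.4 kcal
-700.3 = (+173.4) + x
x = (-700.3 − (+173.4)) / (1) = -873.7 kcal

ΔH° = -873.7 kcal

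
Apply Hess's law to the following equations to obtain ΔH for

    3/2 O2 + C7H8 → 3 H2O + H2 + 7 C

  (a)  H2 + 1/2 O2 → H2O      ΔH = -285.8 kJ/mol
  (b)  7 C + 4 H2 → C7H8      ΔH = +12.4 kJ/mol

(a) × 3: (3)·(-285.8) = -857.4 kJ/mol
(b) reversed: -12.4 kJ/mol
By Hess's law, ΔH = (3)·(-285.8) + (-1)·(+12.4) = -869.8 kJ/mol

ΔH = -869.8 kJ/mol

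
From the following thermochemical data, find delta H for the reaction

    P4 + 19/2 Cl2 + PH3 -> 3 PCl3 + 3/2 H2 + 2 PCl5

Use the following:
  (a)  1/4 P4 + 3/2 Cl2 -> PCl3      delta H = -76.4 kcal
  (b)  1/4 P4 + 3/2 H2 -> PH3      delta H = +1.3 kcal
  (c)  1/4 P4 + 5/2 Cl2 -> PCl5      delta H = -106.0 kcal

(a) × 3: (3)·(-76.4) = -229.2 kcal
(b) reversed: -1.3 kcal
(c) × 2: (2)·(-106.0) = -212.0 kcal
Summing the manipulated equations, delta H = (-229.2) + (-1.3) + (-212.0) = -442.5 kcal

delta H = -442.5 kcal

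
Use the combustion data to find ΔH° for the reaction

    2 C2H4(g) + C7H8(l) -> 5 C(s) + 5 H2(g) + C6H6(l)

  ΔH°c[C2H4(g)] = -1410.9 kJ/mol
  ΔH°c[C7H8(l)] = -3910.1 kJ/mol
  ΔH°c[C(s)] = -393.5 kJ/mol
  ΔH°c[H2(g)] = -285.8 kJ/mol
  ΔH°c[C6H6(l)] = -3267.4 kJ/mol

With combustion enthalpies, reactants minus products:
= [2·(-1410.9) + 1·(-3910.1)] − [5·(-393.5) + 5·(-285.8) + 1·(-3267.4)]
= -68.0 kJ/mol

ΔH° = -68.0 kJ/mol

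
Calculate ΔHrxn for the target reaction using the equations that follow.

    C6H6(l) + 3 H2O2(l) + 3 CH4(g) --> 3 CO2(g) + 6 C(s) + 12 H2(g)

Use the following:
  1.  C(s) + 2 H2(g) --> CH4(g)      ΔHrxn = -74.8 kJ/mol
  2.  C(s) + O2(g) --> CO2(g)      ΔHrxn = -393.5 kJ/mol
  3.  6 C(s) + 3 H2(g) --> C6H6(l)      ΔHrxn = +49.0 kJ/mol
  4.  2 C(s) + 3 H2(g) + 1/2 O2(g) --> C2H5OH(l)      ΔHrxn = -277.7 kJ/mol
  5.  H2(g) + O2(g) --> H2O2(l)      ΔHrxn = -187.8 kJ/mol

ΔHrxn = -441.7 kJ/mol

eq. 1 reversed and × 3: (-3)·(-74.8) = +224.4 kJ/mol
eq. 2 × 3: (3)·(-393.5) = -1180.5 kJ/mol
eq. 3 reversed: -49.0 kJ/mol
eq. 4: not needed.
eq. 5 reversed and × 3: (-3)·(-187.8) = +563.4 kJ/mol
Combining the equations, ΔHrxn = (-3)·(-74.8) + (3)·(-393.5) + (-1)·(+49.0) + (-3)·(-187.8) = -441.7 kJ/mol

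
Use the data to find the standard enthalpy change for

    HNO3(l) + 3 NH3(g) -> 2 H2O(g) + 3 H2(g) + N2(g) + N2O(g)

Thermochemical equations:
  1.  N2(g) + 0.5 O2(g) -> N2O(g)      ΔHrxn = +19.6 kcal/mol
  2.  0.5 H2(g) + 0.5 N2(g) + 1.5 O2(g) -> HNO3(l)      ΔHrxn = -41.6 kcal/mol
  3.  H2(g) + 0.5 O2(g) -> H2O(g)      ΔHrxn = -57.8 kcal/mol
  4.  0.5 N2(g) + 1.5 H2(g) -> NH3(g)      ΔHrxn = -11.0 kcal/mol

eq. 1 as written (N2O(g) already on the product side): +19.6 kcal/mol
eq. 2 reversed (reverse to put HNO3(l) on the reactant side): +41.6 kcal/mol
eq. 3 × 2 (×2 to match 2 H2O(g) in the target): (2)·(-57.8) = -115.6 kcal/mol
eq. 4 reversed and × 3 (NH3(g) must end up as a reactant; ×3 to match 3 NH3(g) in the target): (-3)·(-11.0) = +33.0 kcal/mol
ΔHrxn = (1)·(+19.6) + (-1)·(-41.6) + (2)·(-57.8) + (-3)·(-11.0) = -21.4 kcal/mol

ΔHrxn = -21.4 kcal/mol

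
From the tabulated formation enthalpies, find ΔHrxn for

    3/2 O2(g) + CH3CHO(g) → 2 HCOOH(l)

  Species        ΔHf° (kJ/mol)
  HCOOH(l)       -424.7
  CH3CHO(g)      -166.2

ΔH°rxn = Σ nΔHf°(products) − Σ nΔHf°(reactants).
Products: 2·(-424.7) = -849.4
Reactants: 3/2·(+0.0) + 1·(-166.2) = -166.2
ΔHrxn = (-849.4) − (-166.2) = -683.2 kJ/mol

ΔHrxn = -683.2 kJ/mol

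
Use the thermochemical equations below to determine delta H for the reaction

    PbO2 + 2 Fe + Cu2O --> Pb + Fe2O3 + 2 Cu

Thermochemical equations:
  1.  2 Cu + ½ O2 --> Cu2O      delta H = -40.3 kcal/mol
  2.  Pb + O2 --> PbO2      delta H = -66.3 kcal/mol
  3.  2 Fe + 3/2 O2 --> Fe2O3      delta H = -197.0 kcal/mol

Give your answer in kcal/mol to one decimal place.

eq. 1 reversed (reverse to put Cu2O on the reactant side): +40.3 kcal/mol
eq. 2 reversed (PbO2 must end up as a reactant): +66.3 kcal/mol
eq. 3 as written (Fe2O3 already on the product side): -197.0 kcal/mol
Since enthalpy is a state function, delta H = (-1)·(-40.3) + (-1)·(-66.3) + (1)·(-197.0) = -90.4 kcal/mol

delta H = -90.4 kcal/mol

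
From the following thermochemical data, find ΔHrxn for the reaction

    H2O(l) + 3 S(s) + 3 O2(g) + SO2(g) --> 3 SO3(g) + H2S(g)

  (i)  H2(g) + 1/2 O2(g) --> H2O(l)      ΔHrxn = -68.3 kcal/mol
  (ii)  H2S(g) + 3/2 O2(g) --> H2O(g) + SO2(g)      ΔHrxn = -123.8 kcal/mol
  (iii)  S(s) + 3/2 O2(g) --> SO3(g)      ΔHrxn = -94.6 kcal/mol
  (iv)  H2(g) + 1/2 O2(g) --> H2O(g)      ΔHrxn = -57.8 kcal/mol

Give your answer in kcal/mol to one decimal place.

(i) reversed (reverse to put H2O(l) on the reactant side): +68.3 kcal/mol
(ii) reversed (reverse to put H2S(g) on the product side): +123.8 kcal/mol
(iii) × 3 (×3 to match 3 SO3(g) in the target): (3)·(-94.6) = -283.8 kcal/mol
(iv) as written: -57.8 kcal/mol
ΔHrxn = (-1)·(-68.3) + (-1)·(-123.8) + (3)·(-94.6) + (1)·(-57.8) = -149.5 kcal/mol

ΔHrxn = -149.5 kcal/mol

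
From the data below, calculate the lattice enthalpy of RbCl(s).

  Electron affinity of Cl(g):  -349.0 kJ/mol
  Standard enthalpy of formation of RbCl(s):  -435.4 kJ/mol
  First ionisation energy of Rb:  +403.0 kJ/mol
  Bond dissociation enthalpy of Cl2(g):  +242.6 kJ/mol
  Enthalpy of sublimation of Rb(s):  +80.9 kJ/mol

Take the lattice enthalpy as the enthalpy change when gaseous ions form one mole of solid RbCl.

U = -691.6 kJ/mol

ΔHf° = 1·ΔHsub + 1·(ΣIE) + 1/2·D(Cl2) + 1·EA + U
-435.4 = 1·(+80.9) + 1·(+403.0) + 1/2·(+242.6) + 1·(-349.0) + U
U = -435.4 − (+256.2) = -691.6 kJ/mol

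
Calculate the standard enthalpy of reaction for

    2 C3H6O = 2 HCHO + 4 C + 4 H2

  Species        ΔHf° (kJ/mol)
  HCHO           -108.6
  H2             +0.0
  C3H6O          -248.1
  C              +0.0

Products: 2·(-108.6) + 4·(+0.0) + 4·(+0.0) = -217.2
Reactants: 2·(-248.1) = -496.2
ΔHrxn = (-217.2) − (-496.2) = 279.0 kJ/mol

ΔHrxn = 279.0 kJ/mol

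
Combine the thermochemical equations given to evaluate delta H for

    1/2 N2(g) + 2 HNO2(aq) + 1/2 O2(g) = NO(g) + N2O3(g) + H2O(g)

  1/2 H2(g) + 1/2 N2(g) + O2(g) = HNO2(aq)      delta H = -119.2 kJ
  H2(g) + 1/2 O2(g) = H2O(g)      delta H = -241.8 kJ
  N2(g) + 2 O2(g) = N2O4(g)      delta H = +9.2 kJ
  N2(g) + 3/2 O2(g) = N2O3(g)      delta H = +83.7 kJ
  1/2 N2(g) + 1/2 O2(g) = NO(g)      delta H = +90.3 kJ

equation 1 reversed and × 2: (-2)·(-119.2) = +238.4 kJ
equation 2 as written: -241.8 kJ
equation 3: not needed.
equation 4 as written: +83.7 kJ
equation 5 as written: +90.3 kJ
delta H = (+238.4) + (-241.8) + (+83.7) + (+90.3) = 170.6 kJ

delta H = 170.6 kJ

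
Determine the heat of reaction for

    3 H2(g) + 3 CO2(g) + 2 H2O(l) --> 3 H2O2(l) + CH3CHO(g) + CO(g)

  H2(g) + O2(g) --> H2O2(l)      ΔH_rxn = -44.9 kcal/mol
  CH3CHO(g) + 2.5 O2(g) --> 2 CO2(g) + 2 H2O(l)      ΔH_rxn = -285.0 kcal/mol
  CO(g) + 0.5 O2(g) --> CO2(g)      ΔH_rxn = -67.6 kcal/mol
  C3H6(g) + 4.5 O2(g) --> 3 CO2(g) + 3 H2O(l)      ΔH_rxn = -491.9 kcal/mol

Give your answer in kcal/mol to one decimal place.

ΔH_rxn = 217.9 kcal/mol

equation 1 × 3 (scale by 3 for the 3 H2O2(l)): (3)·(-44.9) = -134.7 kcal/mol
equation 2 reversed (reverse to put CH3CHO(g) on the product side): +285.0 kcal/mol
equation 3 reversed (CO(g) must end up as a product): +67.6 kcal/mol
equation 4: not needed (C3H6(g) appears nowhere else).
Summing the manipulated equations, ΔH_rxn = (3)·(-44.9) + (-1)·(-285.0) + (-1)·(-67.6) = 217.9 kcal/mol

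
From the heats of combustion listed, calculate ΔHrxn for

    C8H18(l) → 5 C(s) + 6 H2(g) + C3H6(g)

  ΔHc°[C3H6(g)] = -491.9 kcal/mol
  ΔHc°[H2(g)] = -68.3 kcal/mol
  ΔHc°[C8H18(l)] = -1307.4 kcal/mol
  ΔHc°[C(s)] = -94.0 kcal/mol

ΔHrxn = 64.3 kcal/mol

Using ΔH = Σ nΔHc°(reactants) − Σ nΔHc°(products):
= [1·(-1307.4)] − [5·(-94.0) + 6·(-68.3) + 1·(-491.9)]
= 64.3 kcal/mol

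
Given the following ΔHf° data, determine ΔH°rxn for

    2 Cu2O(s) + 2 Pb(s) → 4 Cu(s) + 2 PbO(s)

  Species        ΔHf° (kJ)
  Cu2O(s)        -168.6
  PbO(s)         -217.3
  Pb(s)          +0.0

ΔH°rxn = Σ nΔHf°(products) − Σ nΔHf°(reactants).
Products: 4·(+0.0) + 2·(-217.3) = -434.6
Reactants: 2·(-168.6) + 2·(+0.0) = -337.2
ΔH°rxn = (-434.6) − (-337.2) = -97.4 kJ

ΔH°rxn = -97.4 kJ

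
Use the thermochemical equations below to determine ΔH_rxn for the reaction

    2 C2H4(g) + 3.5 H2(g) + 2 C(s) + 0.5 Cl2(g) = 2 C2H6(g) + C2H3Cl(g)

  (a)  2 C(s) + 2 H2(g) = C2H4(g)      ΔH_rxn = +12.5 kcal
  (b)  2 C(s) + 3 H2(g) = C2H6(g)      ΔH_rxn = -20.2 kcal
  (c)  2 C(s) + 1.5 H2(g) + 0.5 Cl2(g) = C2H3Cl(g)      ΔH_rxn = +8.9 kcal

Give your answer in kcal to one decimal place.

(a) reversed and × 2 (reverse to put C2H4(g) on the reactant side; ×2 to match 2 C2H4(g) in the target): (-2)·(+12.5) = -25.0 kcal
(b) × 2 (×2 to match 2 C2H6(g) in the target): (2)·(-20.2) = -40.4 kcal
(c) as written (C2H3Cl(g) already on the product side): +8.9 kcal
ΔH_rxn = (-25.0) + (-40.4) + (+8.9) = -56.5 kcal

ΔH_rxn = -56.5 kcal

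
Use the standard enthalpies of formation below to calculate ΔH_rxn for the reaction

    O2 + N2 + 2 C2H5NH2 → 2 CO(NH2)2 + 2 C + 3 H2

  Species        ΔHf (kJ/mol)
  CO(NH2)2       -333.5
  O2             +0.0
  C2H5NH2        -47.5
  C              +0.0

ΔH_rxn = -572.0 kJ/mol

ΔH°rxn = Σ nΔHf°(products) − Σ nΔHf°(reactants).
Products: 2·(-333.5) + 2·(+0.0) + 3·(+0.0) = -667.0
Reactants: 1·(+0.0) + 1·(+0.0) + 2·(-47.5) = -95.0
ΔH_rxn = (-667.0) − (-95.0) = -572.0 kJ/mol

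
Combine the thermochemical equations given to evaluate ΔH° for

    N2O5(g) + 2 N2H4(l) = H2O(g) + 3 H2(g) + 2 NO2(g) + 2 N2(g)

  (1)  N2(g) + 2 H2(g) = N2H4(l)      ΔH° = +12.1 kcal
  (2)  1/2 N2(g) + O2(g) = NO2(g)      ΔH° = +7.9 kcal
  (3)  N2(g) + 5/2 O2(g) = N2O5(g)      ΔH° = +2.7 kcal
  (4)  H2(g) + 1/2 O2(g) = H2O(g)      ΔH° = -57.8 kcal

(1) reversed and × 2 (N2H4(l) must end up as a reactant; ×2 to match 2 N2H4(l) in the target): (-2)·(+12.1) = -24.2 kcal
(2) × 2 (scale by 2 for the 2 NO2(g)): (2)·(+7.9) = +15.8 kcal
(3) reversed (N2O5(g) must end up as a reactant): -2.7 kcal
(4) as written (H2O(g) already on the product side): -57.8 kcal
Since enthalpy is a state function, ΔH° = (-2)·(+12.1) + (2)·(+7.9) + (-1)·(+2.7) + (1)·(-57.8) = -68.9 kcal

ΔH° = -68.9 kcal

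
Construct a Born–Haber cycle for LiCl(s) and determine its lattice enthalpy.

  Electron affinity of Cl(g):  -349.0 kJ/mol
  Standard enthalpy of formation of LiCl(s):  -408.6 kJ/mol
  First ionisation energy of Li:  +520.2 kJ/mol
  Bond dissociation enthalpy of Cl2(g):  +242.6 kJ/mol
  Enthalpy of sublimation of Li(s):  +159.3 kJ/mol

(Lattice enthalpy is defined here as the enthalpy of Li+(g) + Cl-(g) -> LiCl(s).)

U = -860.4 kJ/mol

ΔHf° = 1·ΔHsub + 1·(ΣIE) + 1/2·D(Cl2) + 1·EA + U
-408.6 = 1·(+159.3) + 1·(+520.2) + 1/2·(+242.6) + 1·(-349.0) + U
U = -408.6 − (+451.8) = -860.4 kJ/mol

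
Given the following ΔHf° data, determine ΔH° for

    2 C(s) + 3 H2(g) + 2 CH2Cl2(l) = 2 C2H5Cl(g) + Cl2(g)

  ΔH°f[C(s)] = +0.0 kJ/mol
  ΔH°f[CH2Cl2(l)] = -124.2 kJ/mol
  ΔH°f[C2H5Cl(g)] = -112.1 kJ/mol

ΔH°rxn = Σ nΔHf°(products) − Σ nΔHf°(reactants).
Products: 2·(-112.1) + 1·(+0.0) = -224.2
Reactants: 2·(+0.0) + 3·(+0.0) + 2·(-124.2) = -248.4
ΔH° = (-224.2) − (-248.4) = 24.2 kJ/mol

ΔH° = 24.2 kJ/mol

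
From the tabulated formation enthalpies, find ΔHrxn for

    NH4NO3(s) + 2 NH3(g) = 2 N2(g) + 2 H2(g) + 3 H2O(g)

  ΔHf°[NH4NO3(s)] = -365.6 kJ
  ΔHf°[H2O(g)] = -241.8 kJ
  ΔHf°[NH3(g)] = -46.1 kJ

ΔHrxn = -267.6 kJ

Products: 2·(+0.0) + 2·(+0.0) + 3·(-241.8) = -725.4
Reactants: 1·(-365.6) + 2·(-46.1) = -457.8
ΔHrxn = (-725.4) − (-457.8) = -267.6 kJ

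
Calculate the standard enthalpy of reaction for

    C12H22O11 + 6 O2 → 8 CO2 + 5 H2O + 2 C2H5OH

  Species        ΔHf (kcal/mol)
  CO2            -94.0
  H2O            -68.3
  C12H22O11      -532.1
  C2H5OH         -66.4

Products: 8·(-94.0) + 5·(-68.3) + 2·(-66.4) = -1226.3
Reactants: 1·(-532.1) + 6·(+0.0) = -532.1
ΔHrxn = (-1226.3) − (-532.1) = -694.2 kcal/mol

ΔHrxn = -694.2 kcal/mol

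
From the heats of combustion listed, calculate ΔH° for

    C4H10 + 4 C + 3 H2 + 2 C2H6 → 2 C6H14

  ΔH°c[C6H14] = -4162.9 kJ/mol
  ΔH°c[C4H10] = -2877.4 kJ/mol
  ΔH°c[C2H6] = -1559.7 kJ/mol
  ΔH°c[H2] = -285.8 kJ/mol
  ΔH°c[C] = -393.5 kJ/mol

Using ΔH = Σ nΔHc°(reactants) − Σ nΔHc°(products):
= [1·(-2877.4) + 4·(-393.5) + 3·(-285.8) + 2·(-1559.7)] − [2·(-4162.9)]
= -102.4 kJ/mol

ΔH° = -102.4 kJ/mol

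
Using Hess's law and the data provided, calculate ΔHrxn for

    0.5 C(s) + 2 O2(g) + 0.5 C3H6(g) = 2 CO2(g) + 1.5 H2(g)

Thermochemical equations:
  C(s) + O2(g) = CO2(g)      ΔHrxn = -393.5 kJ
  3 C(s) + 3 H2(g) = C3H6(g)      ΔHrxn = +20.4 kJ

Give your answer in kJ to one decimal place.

equation 1 × 2: (2)·(-393.5) = -787.0 kJ
equation 2 reversed and × 1/2: (-1/2)·(+20.4) = -10.2 kJ
ΔHrxn = (2)·(-393.5) + (-1/2)·(+20.4) = -797.2 kJ

ΔHrxn = -797.2 kJ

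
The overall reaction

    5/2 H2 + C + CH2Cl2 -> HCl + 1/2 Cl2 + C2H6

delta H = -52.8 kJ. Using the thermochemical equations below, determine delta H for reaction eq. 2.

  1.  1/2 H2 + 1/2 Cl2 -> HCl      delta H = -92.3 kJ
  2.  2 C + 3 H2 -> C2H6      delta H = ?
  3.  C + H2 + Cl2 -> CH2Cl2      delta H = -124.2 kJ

delta H = -84.7 kJ

eq. 1 as written: -92.3 kJ
eq. 2 as written: contributes x
eq. 3 reversed: +124.2 kJ
-52.8 = (-92.3) + (+124.2) + x
x = (-52.8 − (+31.9)) / (1) = -84.7 kJ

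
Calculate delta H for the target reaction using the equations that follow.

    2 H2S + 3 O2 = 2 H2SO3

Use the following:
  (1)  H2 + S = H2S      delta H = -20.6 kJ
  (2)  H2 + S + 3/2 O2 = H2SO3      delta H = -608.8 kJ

(1) reversed and × 2: (-2)·(-20.6) = +41.2 kJ
(2) × 2: (2)·(-608.8) = -1217.6 kJ
delta H = (-2)·(-20.6) + (2)·(-608.8) = -1176.4 kJ

delta H = -1176.4 kJ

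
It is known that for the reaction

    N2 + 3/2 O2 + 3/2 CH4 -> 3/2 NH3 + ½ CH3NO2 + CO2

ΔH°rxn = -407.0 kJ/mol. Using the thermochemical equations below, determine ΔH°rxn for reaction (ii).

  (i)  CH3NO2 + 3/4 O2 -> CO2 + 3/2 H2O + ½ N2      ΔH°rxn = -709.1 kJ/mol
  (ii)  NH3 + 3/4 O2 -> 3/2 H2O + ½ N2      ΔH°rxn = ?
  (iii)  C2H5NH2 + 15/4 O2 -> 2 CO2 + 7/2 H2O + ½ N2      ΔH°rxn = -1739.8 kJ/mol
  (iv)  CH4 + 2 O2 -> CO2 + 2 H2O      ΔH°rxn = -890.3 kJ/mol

ΔH°rxn = -382.6 kJ/mol

(i) reversed and × 1/2: (-1/2)·(-709.1) = +354.55 kJ/mol
(ii) reversed and × 3/2: contributes −3/2·x
(iii): not needed.
(iv) × 3/2: (3/2)·(-890.3) = -1335.45 kJ/mol
-407.0 = (+354.55) + (-1335.45) − 3/2·x
x = (-407.0 − (-980.9)) / (-3/2) = -382.6 kJ/mol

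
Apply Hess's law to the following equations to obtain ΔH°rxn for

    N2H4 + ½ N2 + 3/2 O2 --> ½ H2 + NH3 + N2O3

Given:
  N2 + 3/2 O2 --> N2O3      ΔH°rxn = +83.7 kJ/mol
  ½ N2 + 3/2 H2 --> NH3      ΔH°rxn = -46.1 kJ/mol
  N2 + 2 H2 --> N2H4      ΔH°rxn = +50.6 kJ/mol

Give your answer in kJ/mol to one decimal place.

equation 1 as written (N2O3 already on the product side): +83.7 kJ/mol
equation 2 as written (NH3 already on the product side): -46.1 kJ/mol
equation 3 reversed (N2H4 must end up as a reactant): -50.6 kJ/mol
By Hess's law, ΔH°rxn = (+83.7) + (-46.1) + (-50.6) = -13.0 kJ/mol

ΔH°rxn = -13.0 kJ/mol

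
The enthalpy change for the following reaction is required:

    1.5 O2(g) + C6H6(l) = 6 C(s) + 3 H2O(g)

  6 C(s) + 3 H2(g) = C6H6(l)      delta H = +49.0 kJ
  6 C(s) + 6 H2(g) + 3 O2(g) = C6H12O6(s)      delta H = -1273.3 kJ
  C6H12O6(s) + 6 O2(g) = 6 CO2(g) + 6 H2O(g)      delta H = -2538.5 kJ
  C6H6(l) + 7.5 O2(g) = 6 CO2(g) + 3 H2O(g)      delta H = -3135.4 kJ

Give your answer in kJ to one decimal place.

equation 1 reversed and × 2: (-2)·(+49.0) = -98.0 kJ
equation 2 as written: -1273.3 kJ
equation 3 as written: -2538.5 kJ
equation 4 reversed: +3135.4 kJ
delta H = (-98.0) + (-1273.3) + (-2538.5) + (+3135.4) = -774.4 kJ

delta H = -774.4 kJ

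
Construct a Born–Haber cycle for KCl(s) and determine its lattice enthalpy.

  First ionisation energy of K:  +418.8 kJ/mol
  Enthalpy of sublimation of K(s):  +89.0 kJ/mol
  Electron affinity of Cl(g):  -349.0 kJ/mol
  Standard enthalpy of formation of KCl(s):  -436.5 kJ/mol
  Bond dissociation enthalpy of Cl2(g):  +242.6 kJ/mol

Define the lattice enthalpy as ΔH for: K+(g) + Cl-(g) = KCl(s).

ΔHf° = 1·ΔHsub + 1·(ΣIE) + 1/2·D(Cl2) + 1·EA + U
-436.5 = 1·(+89.0) + 1·(+418.8) + 1/2·(+242.6) + 1·(-349.0) + U
U = -436.5 − (+280.1) = -716.6 kJ/mol

U = -716.6 kJ/mol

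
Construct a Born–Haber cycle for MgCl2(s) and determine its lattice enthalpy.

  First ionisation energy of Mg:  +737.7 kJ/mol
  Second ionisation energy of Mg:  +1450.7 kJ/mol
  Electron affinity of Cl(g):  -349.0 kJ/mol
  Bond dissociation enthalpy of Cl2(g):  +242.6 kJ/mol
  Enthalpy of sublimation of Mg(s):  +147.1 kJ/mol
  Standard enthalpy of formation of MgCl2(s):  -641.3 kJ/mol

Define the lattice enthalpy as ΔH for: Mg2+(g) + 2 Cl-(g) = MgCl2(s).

U = -2521.4 kJ/mol

ΔHf° = 1·ΔHsub + 1·(ΣIE) + 1·D(Cl2) + 2·EA + U
-641.3 = 1·(+147.1) + 1·(+2188.4) + 1·(+242.6) + 2·(-349.0) + U
U = -641.3 − (+1880.1) = -2521.4 kJ/mol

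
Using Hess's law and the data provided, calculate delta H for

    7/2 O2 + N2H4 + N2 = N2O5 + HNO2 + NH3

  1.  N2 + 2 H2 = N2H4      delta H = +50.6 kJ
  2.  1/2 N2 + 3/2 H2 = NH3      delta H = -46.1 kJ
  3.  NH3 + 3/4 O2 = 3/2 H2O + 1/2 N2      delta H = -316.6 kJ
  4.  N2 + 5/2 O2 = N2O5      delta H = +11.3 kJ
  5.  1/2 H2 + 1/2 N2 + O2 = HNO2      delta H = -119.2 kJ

eq. 1 reversed: -50.6 kJ
eq. 2 as written: -46.1 kJ
eq. 3: not needed.
eq. 4 as written: +11.3 kJ
eq. 5 as written: -119.2 kJ
delta H = (-50.6) + (-46.1) + (+11.3) + (-119.2) = -204.6 kJ

delta H = -204.6 kJ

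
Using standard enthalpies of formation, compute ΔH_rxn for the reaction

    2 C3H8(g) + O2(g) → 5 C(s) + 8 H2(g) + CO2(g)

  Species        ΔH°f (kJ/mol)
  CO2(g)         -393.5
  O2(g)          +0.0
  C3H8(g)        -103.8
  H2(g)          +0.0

ΔH_rxn = -185.9 kJ/mol

ΔH°rxn = Σ nΔHf°(products) − Σ nΔHf°(reactants).
Products: 5·(+0.0) + 8·(+0.0) + 1·(-393.5) = -393.5
Reactants: 2·(-103.8) + 1·(+0.0) = -207.6
ΔH_rxn = (-393.5) − (-207.6) = -185.9 kJ/mol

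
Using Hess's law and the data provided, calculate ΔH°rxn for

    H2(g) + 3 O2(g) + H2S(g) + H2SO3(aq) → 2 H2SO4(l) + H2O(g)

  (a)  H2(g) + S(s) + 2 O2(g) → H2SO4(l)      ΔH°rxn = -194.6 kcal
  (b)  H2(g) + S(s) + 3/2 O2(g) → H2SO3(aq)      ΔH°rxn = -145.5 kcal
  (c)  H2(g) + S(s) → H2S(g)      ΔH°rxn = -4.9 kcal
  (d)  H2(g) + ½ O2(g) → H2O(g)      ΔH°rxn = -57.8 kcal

(a) × 2: (2)·(-194.6) = -389.2 kcal
(b) reversed: +145.5 kcal
(c) reversed: +4.9 kcal
(d) as written: -57.8 kcal
ΔH°rxn = (-389.2) + (+145.5) + (+4.9) + (-57.8) = -296.6 kcal

ΔH°rxn = -296.6 kcal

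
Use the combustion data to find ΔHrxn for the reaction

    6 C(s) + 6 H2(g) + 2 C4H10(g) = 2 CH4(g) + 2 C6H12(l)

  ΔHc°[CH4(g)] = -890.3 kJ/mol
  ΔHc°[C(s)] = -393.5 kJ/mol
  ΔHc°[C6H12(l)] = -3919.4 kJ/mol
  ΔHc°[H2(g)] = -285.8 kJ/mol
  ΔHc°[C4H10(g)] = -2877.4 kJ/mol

ΔHrxn = -211.2 kJ/mol

With combustion enthalpies, reactants minus products:
= [6·(-393.5) + 6·(-285.8) + 2·(-2877.4)] − [2·(-890.3) + 2·(-3919.4)]
= -211.2 kJ/mol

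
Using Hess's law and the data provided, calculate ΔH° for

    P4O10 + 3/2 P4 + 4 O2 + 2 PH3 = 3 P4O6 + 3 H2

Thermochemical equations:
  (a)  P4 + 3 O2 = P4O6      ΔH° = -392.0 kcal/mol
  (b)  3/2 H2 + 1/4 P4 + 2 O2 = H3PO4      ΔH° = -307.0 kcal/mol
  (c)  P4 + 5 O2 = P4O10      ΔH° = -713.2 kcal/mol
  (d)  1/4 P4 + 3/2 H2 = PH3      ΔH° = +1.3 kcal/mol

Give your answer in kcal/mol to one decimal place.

ΔH° = -465.4 kcal/mol

(a) × 3 (×3 to match 3 P4O6 in the target): (3)·(-392.0) = -1176.0 kcal/mol
(b): not needed (H3PO4 appears nowhere else).
(c) reversed (P4O10 must end up as a reactant): +713.2 kcal/mol
(d) reversed and × 2 (reverse to put PH3 on the reactant side; ×2 to match 2 PH3 in the target): (-2)·(+1.3) = -2.6 kcal/mol
By Hess's law, ΔH° = (3)·(-392.0) + (-1)·(-713.2) + (-2)·(+1.3) = -465.4 kcal/mol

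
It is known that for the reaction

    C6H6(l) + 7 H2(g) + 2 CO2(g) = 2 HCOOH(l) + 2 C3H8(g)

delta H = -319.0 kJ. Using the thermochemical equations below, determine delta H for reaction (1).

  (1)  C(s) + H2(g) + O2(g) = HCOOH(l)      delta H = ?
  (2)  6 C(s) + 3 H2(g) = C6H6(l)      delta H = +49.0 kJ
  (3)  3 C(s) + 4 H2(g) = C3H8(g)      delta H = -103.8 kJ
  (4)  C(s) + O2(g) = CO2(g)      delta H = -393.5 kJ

delta H = -424.7 kJ

(1) × 2 (×2 to match 2 HCOOH(l) in the target): contributes 2·x
(2) reversed (C6H6(l) must end up as a reactant): -49.0 kJ
(3) × 2 (scale by 2 for the 2 C3H8(g)): (2)·(-103.8) = -207.6 kJ
(4) reversed and × 2 (CO2(g) must end up as a reactant; scale by 2 for the 2 CO2(g)): (-2)·(-393.5) = +787.0 kJ
-319.0 = (-49.0) + (-207.6) + (+787.0) + 2·x
x = (-319.0 − (+530.4)) / (2) = -424.7 kJ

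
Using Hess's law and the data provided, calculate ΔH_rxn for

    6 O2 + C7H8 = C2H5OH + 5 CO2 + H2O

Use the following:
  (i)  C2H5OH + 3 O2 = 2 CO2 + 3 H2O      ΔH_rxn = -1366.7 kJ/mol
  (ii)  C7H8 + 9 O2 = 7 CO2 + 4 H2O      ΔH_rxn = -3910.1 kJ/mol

(i) reversed (reverse to put C2H5OH on the product side): +1366.7 kJ/mol
(ii) as written (C7H8 already on the reactant side): -3910.1 kJ/mol
ΔH_rxn = (+1366.7) + (-3910.1) = -2543.4 kJ/mol

ΔH_rxn = -2543.4 kJ/mol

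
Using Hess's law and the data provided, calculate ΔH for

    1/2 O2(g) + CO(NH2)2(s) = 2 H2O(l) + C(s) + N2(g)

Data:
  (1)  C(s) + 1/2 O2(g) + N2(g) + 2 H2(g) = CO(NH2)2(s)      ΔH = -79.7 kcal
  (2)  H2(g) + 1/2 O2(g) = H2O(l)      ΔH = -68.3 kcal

(1) reversed (CO(NH2)2(s) must end up as a reactant): +79.7 kcal
(2) × 2 (×2 to match 2 H2O(l) in the target): (2)·(-68.3) = -136.6 kcal
ΔH = (-1)·(-79.7) + (2)·(-68.3) = -56.9 kcal

ΔH = -56.9 kcal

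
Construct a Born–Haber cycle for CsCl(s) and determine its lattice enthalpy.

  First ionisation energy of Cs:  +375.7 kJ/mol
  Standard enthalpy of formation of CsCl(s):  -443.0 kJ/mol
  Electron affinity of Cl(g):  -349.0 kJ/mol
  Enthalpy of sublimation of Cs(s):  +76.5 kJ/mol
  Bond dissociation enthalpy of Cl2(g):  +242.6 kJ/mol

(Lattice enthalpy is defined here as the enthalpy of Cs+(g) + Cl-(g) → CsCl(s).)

ΔHf° = 1·ΔHsub + 1·(ΣIE) + 1/2·D(Cl2) + 1·EA + U
-443.0 = 1·(+76.5) + 1·(+375.7) + 1/2·(+242.6) + 1·(-349.0) + U
U = -443.0 − (+224.5) = -667.5 kJ/mol

U = -667.5 kJ/mol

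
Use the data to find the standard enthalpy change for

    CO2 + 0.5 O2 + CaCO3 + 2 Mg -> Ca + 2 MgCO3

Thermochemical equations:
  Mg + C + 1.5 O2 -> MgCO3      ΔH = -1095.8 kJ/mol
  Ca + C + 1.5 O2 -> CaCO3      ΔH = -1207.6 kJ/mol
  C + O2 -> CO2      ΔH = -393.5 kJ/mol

ΔH = -590.5 kJ/mol

equation 1 × 2 (scale by 2 for the 2 MgCO3): (2)·(-1095.8) = -2191.6 kJ/mol
equation 2 reversed (CaCO3 must end up as a reactant): +1207.6 kJ/mol
equation 3 reversed (CO2 must end up as a reactant): +393.5 kJ/mol
ΔH = (2)·(-1095.8) + (-1)·(-1207.6) + (-1)·(-393.5) = -590.5 kJ/mol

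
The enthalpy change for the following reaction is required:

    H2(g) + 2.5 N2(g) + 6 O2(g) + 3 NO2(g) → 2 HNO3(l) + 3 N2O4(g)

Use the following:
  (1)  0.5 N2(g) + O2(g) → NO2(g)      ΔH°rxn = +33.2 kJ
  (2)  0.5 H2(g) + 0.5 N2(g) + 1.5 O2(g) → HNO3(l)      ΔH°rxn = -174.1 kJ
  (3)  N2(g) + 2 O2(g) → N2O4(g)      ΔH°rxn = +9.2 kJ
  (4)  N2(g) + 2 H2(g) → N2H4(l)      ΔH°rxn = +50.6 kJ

(1) reversed and × 3: (-3)·(+33.2) = -99.6 kJ
(2) × 2: (2)·(-174.1) = -348.2 kJ
(3) × 3: (3)·(+9.2) = +27.6 kJ
(4): not needed.
ΔH°rxn = (-99.6) + (-348.2) + (+27.6) = -420.2 kJ

ΔH°rxn = -420.2 kJ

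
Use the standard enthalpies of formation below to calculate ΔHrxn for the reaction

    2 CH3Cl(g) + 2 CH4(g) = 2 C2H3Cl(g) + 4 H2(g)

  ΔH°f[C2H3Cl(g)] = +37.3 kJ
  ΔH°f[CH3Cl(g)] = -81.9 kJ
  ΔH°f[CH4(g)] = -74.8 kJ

ΔHrxn = 388.0 kJ

ΔH°rxn = Σ nΔHf°(products) − Σ nΔHf°(reactants).
Products: 2·(+37.3) + 4·(+0.0) = +74.6
Reactants: 2·(-81.9) + 2·(-74.8) = -313.4
ΔHrxn = (+74.6) − (-313.4) = 388.0 kJ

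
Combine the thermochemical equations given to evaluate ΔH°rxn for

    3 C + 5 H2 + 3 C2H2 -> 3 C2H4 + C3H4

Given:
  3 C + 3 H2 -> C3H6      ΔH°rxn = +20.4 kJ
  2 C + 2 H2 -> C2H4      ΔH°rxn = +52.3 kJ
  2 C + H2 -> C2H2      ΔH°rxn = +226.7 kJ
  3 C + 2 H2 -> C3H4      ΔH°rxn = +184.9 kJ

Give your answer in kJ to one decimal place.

equation 1: not needed (C3H6 appears nowhere else).
equation 2 × 3 (×3 to match 3 C2H4 in the target): (3)·(+52.3) = +156.9 kJ
equation 3 reversed and × 3 (reverse to put C2H2 on the reactant side; scale by 3 for the 3 C2H2): (-3)·(+226.7) = -680.1 kJ
equation 4 as written (C3H4 already on the product side): +184.9 kJ
ΔH°rxn = (3)·(+52.3) + (-3)·(+226.7) + (1)·(+184.9) = -338.3 kJ

ΔH°rxn = -338.3 kJ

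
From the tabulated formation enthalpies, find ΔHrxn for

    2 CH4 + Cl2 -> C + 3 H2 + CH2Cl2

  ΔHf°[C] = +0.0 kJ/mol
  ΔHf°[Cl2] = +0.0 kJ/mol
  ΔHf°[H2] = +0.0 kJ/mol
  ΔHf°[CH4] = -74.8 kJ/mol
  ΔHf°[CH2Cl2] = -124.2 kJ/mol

ΔHrxn = 25.4 kJ/mol

Products: 1·(+0.0) + 3·(+0.0) + 1·(-124.2) = -124.2
Reactants: 2·(-74.8) + 1·(+0.0) = -149.6
ΔHrxn = (-124.2) − (-149.6) = 25.4 kJ/mol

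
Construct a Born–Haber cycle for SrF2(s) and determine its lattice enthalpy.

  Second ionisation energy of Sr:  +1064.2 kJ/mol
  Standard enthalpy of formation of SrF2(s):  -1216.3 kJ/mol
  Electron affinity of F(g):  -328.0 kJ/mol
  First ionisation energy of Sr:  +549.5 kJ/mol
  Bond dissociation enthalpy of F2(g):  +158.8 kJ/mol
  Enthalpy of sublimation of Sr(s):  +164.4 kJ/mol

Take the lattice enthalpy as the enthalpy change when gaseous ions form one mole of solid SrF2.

ΔHf° = 1·ΔHsub + 1·(ΣIE) + 1·D(F2) + 2·EA + U
-1216.3 = 1·(+164.4) + 1·(+1613.7) + 1·(+158.8) + 2·(-328.0) + U
U = -1216.3 − (+1280.9) = -2497.2 kJ/mol

U = -2497.2 kJ/mol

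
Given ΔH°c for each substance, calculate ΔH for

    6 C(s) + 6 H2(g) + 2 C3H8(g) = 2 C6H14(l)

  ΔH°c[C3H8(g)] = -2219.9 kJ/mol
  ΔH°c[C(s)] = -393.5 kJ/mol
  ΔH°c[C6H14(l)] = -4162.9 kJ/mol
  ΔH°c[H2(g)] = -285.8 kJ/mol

With combustion enthalpies, reactants minus products:
= [6·(-393.5) + 6·(-285.8) + 2·(-2219.9)] − [2·(-4162.9)]
= -189.8 kJ/mol

ΔH = -189.8 kJ/mol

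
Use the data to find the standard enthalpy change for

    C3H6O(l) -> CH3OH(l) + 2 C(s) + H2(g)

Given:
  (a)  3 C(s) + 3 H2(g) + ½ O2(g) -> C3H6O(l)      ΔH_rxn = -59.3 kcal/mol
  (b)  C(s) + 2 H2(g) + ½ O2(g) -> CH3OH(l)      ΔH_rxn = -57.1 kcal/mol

ΔH_rxn = 2.2 kcal/mol

(a) reversed: +59.3 kcal/mol
(b) as written: -57.1 kcal/mol
ΔH_rxn = (+59.3) + (-57.1) = 2.2 kcal/mol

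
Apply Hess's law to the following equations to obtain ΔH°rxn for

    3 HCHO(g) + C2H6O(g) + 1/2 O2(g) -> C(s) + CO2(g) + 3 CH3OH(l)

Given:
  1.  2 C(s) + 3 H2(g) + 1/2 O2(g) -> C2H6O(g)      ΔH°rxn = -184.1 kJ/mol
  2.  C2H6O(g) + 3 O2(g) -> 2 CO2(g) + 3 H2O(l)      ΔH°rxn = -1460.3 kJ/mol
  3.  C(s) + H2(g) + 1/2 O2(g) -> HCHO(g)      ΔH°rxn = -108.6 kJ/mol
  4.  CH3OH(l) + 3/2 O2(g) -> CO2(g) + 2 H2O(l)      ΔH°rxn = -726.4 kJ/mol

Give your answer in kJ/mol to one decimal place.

ΔH°rxn = -599.7 kJ/mol

eq. 1 as written: -184.1 kJ/mol
eq. 2 × 2: (2)·(-1460.3) = -2920.6 kJ/mol
eq. 3 reversed and × 3: (-3)·(-108.6) = +325.8 kJ/mol
eq. 4 reversed and × 3: (-3)·(-726.4) = +2179.2 kJ/mol
Since enthalpy is a state function, ΔH°rxn = (-184.1) + (-2920.6) + (+325.8) + (+2179.2) = -599.7 kJ/mol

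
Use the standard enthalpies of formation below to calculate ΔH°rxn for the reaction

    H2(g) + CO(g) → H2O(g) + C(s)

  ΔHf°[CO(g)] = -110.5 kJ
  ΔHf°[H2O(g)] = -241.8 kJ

ΔH°rxn = -131.3 kJ

Products: 1·(-241.8) + 1·(+0.0) = -241.8
Reactants: 1·(+0.0) + 1·(-110.5) = -110.5
ΔH°rxn = (-241.8) − (-110.5) = -131.3 kJ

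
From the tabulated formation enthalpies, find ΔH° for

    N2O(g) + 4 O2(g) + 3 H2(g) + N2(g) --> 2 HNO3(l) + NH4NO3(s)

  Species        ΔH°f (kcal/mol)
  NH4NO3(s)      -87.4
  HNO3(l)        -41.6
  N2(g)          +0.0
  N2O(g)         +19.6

ΔH° = -190.2 kcal/mol

Products: 2·(-41.6) + 1·(-87.4) = -170.6
Reactants: 1·(+19.6) + 4·(+0.0) + 3·(+0.0) + 1·(+0.0) = +19.6
ΔH° = (-170.6) − (+19.6) = -190.2 kcal/mol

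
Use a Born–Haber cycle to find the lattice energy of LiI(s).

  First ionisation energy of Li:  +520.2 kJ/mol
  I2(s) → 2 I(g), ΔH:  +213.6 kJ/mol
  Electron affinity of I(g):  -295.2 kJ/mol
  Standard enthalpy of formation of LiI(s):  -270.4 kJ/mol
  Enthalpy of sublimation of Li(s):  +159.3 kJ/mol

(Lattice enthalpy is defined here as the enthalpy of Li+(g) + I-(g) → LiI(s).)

U = -761.5 kJ/mol

ΔHf° = 1·ΔHsub + 1·(ΣIE) + 1/2·D(I2) + 1·EA + U
-270.4 = 1·(+159.3) + 1·(+520.2) + 1/2·(+213.6) + 1·(-295.2) + U
U = -270.4 − (+491.1) = -761.5 kJ/mol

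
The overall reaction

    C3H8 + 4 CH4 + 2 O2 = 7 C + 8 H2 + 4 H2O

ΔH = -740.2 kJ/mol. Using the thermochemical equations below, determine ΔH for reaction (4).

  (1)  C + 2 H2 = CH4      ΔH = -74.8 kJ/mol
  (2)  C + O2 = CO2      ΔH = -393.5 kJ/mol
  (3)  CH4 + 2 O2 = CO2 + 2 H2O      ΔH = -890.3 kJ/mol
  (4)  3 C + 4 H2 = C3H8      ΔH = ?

(1) reversed and × 2: (-2)·(-74.8) = +149.6 kJ/mol
(2) reversed and × 2: (-2)·(-393.5) = +787.0 kJ/mol
(3) × 2: (2)·(-890.3) = -1780.6 kJ/mol
(4) reversed: contributes −x
-740.2 = (+149.6) + (+787.0) + (-1780.6) − x
x = (-740.2 − (-844.0)) / (-1) = -103.8 kJ/mol

ΔH = -103.8 kJ/mol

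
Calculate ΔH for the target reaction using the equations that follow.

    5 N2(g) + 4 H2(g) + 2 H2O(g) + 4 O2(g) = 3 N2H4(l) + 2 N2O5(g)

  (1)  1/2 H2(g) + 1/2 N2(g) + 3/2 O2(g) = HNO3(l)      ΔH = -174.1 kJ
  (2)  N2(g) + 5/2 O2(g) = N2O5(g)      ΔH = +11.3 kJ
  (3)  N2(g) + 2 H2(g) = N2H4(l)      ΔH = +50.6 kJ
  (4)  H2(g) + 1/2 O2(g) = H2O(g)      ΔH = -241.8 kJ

ΔH = 658.0 kJ

(1): not needed (HNO3(l) appears nowhere else).
(2) × 2 (×2 to match 2 N2O5(g) in the target): (2)·(+11.3) = +22.6 kJ
(3) × 3 (scale by 3 for the 3 N2H4(l)): (3)·(+50.6) = +151.8 kJ
(4) reversed and × 2 (H2O(g) must end up as a reactant; ×2 to match 2 H2O(g) in the target): (-2)·(-241.8) = +483.6 kJ
Combining the equations, ΔH = (2)·(+11.3) + (3)·(+50.6) + (-2)·(-241.8) = 658.0 kJ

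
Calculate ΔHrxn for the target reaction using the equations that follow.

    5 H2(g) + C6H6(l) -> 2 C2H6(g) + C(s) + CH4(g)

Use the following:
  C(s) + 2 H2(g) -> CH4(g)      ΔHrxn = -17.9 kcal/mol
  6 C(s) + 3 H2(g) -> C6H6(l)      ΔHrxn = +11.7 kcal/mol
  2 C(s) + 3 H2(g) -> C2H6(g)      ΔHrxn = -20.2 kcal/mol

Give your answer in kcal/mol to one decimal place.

ΔHrxn = -70.0 kcal/mol

equation 1 as written (CH4(g) already on the product side): -17.9 kcal/mol
equation 2 reversed (C6H6(l) must end up as a reactant): -11.7 kcal/mol
equation 3 × 2 (×2 to match 2 C2H6(g) in the target): (2)·(-20.2) = -40.4 kcal/mol
ΔHrxn = (1)·(-17.9) + (-1)·(+11.7) + (2)·(-20.2) = -70.0 kcal/mol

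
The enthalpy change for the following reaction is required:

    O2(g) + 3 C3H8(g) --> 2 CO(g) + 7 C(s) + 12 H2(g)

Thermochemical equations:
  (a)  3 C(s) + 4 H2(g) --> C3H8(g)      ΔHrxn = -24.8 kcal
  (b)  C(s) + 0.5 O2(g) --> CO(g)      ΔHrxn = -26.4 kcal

(a) reversed and × 3 (reverse to put C3H8(g) on the reactant side; ×3 to match 3 C3H8(g) in the target): (-3)·(-24.8) = +74.4 kcal
(b) × 2 (×2 to match 2 CO(g) in the target): (2)·(-26.4) = -52.8 kcal
By Hess's law, ΔHrxn = (-3)·(-24.8) + (2)·(-26.4) = 21.6 kcal

ΔHrxn = 21.6 kcal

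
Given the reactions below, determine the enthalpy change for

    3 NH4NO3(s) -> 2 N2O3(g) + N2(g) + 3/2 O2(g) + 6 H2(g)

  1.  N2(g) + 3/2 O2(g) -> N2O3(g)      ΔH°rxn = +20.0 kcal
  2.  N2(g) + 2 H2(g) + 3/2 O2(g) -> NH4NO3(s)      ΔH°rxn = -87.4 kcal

ΔH°rxn = 302.2 kcal

eq. 1 × 2: (2)·(+20.0) = +40.0 kcal
eq. 2 reversed and × 3: (-3)·(-87.4) = +262.2 kcal
ΔH°rxn = (+40.0) + (+262.2) = 302.2 kcal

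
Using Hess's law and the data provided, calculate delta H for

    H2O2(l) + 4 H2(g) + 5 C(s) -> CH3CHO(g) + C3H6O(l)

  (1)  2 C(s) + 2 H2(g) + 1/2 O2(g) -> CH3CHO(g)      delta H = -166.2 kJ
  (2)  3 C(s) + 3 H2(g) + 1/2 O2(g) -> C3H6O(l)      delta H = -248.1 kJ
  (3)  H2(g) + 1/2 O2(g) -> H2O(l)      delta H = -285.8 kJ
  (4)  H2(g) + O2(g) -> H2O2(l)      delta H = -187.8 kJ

(1) as written: -166.2 kJ
(2) as written: -248.1 kJ
(3): not needed.
(4) reversed: +187.8 kJ
delta H = (-166.2) + (-248.1) + (+187.8) = -226.5 kJ

delta H = -226.5 kJ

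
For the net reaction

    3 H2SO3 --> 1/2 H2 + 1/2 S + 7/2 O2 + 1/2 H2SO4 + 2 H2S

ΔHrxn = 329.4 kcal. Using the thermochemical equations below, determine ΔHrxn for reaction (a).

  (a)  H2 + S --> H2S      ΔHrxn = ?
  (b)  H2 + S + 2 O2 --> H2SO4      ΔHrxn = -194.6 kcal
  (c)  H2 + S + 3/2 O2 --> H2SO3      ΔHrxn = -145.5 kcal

(a) × 2 (×2 to match 2 H2S in the target): contributes 2·x
(b) × 1/2 (×1/2 to match 1/2 H2SO4 in the target): (1/2)·(-194.6) = -97.3 kcal
(c) reversed and × 3 (reverse to put H2SO3 on the reactant side; scale by 3 for the 3 H2SO3): (-3)·(-145.5) = +436.5 kcal
+329.4 = (-97.3) + (+436.5) + 2·x
x = (+329.4 − (+339.2)) / (2) = -4.9 kcal

ΔHrxn = -4.9 kcal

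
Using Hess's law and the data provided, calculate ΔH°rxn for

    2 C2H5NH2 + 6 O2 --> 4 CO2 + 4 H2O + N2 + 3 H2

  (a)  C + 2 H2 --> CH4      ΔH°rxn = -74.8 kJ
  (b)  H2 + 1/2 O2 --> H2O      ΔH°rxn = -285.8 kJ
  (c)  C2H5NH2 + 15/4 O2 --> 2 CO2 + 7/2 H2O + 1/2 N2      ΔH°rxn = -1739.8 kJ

(a): not needed (CH4 appears nowhere else).
(b) reversed and × 3: (-3)·(-285.8) = +857.4 kJ
(c) × 2 (scale by 2 for the 2 C2H5NH2): (2)·(-1739.8) = -3479.6 kJ
Summing the manipulated equations, ΔH°rxn = (-3)·(-285.8) + (2)·(-1739.8) = -2622.2 kJ

ΔH°rxn = -2622.2 kJ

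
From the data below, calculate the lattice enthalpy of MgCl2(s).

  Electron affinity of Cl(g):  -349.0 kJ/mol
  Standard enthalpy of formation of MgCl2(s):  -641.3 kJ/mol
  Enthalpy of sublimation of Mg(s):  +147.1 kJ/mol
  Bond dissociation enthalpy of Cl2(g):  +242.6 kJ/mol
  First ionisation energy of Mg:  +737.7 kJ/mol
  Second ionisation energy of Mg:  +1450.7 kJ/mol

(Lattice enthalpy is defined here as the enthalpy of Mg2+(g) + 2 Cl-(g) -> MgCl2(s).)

ΔHf° = 1·ΔHsub + 1·(ΣIE) + 1·D(Cl2) + 2·EA + U
-641.3 = 1·(+147.1) + 1·(+2188.4) + 1·(+242.6) + 2·(-349.0) + U
U = -641.3 − (+1880.1) = -2521.4 kJ/mol

U = -2521.4 kJ/mol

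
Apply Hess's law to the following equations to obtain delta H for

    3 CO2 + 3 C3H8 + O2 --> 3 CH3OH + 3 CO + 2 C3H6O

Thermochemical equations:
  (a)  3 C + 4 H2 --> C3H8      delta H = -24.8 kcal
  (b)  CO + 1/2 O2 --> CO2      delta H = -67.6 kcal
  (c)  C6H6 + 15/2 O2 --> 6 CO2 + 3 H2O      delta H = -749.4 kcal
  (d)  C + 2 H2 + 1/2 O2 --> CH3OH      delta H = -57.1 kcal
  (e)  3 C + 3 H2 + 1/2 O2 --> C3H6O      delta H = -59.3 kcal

(a) reversed and × 3: (-3)·(-24.8) = +74.4 kcal
(b) reversed and × 3: (-3)·(-67.6) = +202.8 kcal
(c): not needed.
(d) × 3: (3)·(-57.1) = -171.3 kcal
(e) × 2: (2)·(-59.3) = -118.6 kcal
Combining the equations, delta H = (-3)·(-24.8) + (-3)·(-67.6) + (3)·(-57.1) + (2)·(-59.3) = -12.7 kcal

delta H = -12.7 kcal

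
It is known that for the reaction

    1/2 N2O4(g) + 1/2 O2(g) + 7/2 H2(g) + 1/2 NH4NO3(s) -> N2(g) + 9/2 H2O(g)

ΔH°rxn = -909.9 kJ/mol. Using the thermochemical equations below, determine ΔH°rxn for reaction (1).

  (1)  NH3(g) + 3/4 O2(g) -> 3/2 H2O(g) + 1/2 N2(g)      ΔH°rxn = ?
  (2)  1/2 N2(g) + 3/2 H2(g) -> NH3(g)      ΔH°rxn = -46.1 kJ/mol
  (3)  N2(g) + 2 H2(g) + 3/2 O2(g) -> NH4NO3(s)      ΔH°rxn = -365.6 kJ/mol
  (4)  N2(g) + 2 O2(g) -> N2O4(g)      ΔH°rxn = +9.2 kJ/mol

(1) × 3 (×3 to match 9/2 H2O(g) in the target): contributes 3·x
(2) × 3: (3)·(-46.1) = -138.3 kJ/mol
(3) reversed and × 1/2 (reverse to put NH4NO3(s) on the reactant side; scale by 1/2 for the 1/2 NH4NO3(s)): (-1/2)·(-365.6) = +182.8 kJ/mol
(4) reversed and × 1/2 (reverse to put N2O4(g) on the reactant side; ×1/2 to match 1/2 N2O4(g) in the target): (-1/2)·(+9.2) = -4.6 kJ/mol
-909.9 = (-138.3) + (+182.8) + (-4.6) + 3·x
x = (-909.9 − (+39.9)) / (3) = -316.6 kJ/mol

ΔH°rxn = -316.6 kJ/mol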